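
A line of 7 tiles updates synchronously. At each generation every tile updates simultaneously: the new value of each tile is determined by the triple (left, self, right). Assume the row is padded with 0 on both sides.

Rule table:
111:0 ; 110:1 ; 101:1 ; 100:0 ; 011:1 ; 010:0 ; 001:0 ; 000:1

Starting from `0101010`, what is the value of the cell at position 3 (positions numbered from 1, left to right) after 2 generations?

0

0010100
1001001
position 3 holds 0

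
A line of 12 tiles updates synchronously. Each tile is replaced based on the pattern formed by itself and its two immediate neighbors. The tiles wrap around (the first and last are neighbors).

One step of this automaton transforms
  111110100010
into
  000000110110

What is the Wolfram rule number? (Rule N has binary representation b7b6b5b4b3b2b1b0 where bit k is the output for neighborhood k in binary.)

position 1: 111 → 0  (bit 7 = 0)
position 4: 110 → 0  (bit 6 = 0)
position 5: 101 → 0  (bit 5 = 0)
position 7: 100 → 1  (bit 4 = 1)
position 0: 011 → 0  (bit 3 = 0)
position 6: 010 → 1  (bit 2 = 1)
position 9: 001 → 1  (bit 1 = 1)
position 8: 000 → 0  (bit 0 = 0)
bits b7..b0 = 00010110 = 22

22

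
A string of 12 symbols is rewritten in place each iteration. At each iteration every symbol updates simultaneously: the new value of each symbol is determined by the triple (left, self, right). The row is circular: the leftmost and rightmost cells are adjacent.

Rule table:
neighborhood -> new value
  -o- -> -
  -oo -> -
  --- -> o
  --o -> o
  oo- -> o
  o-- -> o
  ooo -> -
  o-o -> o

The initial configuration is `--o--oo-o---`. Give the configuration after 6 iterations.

o-oo-oo----o

oo-oo-oo-ooo
-oo-oo-oo---
o-oo-oo-oooo
oo-oo-oo----
-oo-oo-ooooo
o-oo-oo----o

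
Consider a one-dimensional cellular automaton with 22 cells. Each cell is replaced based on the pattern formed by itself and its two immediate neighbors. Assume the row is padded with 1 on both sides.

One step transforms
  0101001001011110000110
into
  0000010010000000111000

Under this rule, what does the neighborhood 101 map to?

At position 0 the neighborhood is 101; the next row has 0 there.

0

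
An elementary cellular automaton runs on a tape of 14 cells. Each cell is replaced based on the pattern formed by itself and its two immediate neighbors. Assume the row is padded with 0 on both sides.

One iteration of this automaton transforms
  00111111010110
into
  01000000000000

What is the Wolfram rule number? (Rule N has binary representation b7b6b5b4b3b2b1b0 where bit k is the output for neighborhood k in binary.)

position 3: 111 → 0  (bit 7 = 0)
position 7: 110 → 0  (bit 6 = 0)
position 8: 101 → 0  (bit 5 = 0)
position 13: 100 → 0  (bit 4 = 0)
position 2: 011 → 0  (bit 3 = 0)
position 9: 010 → 0  (bit 2 = 0)
position 1: 001 → 1  (bit 1 = 1)
position 0: 000 → 0  (bit 0 = 0)
bits b7..b0 = 00000010 = 2

2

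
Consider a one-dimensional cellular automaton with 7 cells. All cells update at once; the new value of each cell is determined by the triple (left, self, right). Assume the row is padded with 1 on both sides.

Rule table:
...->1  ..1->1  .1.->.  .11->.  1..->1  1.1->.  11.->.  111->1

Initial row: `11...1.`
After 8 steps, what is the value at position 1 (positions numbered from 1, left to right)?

1

1.111..
...1.11
111...1
11.111.
1...1..
.111.11
..1...1
11.111.
position 1 holds 1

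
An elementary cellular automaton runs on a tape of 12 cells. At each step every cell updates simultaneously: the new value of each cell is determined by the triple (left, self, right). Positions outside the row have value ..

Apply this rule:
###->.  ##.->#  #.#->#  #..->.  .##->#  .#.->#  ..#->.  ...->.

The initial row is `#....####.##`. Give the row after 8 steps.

step 1: #....#..####
step 2: #....#..#..#
step 3: #....#..#..#  (fixed point — unchanged through step 8)

#....#..#..#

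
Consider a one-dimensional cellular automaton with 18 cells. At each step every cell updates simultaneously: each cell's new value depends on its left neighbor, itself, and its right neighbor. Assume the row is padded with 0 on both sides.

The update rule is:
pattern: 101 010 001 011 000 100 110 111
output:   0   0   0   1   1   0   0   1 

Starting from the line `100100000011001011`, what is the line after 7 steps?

111100010111001010

000001111010000010
111101110000111000
111001100110110011
110001000100100010
100100010000001000
000001000111100011
111100010111001010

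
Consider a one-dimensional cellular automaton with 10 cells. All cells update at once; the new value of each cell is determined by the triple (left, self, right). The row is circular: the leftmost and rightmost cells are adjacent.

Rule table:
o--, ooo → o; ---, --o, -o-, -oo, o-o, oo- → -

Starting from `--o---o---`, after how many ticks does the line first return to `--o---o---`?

---o---o--
----o---o-
-----o---o
o-----o---
-o-----o--
--o-----o-
---o-----o
o---o-----
-o---o----
--o---o---

10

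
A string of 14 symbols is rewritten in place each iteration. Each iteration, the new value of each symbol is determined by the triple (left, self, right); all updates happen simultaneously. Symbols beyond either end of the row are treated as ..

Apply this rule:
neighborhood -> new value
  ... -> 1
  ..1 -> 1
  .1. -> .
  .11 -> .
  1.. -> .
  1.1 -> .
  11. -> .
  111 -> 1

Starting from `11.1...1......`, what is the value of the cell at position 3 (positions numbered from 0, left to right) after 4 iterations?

iteration 1: .....11..11111
iteration 2: 11111...1.111.
iteration 3: .111..11...1..
iteration 4: 1.1..1...11..1
position 3 holds .

.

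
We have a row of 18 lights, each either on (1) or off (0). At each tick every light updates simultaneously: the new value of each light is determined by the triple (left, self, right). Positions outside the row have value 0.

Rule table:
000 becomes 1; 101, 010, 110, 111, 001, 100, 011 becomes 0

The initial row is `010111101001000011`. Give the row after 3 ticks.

000000000000011000
111111111111000011
000000000000011000

000000000000011000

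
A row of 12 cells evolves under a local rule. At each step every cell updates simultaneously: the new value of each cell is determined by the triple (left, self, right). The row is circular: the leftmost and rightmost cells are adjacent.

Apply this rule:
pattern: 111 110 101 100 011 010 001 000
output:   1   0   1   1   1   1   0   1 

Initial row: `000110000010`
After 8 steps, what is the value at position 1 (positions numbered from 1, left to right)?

step 1: 110101111011
step 2: 101111110111
step 3: 011111101111
step 4: 111111011110
step 5: 111110111101
step 6: 111101111011
step 7: 111011110111
step 8: 110111101111
position 1 holds 1

1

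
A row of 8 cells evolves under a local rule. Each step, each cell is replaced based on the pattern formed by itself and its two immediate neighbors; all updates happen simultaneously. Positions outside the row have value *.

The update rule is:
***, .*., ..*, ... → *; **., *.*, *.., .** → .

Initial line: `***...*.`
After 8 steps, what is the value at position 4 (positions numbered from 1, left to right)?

.

**..***.
*..*.*..
..**.*.*
.*...*..
.*.***.*
.*..*...
.*.**.**
.*.....*
position 4 holds .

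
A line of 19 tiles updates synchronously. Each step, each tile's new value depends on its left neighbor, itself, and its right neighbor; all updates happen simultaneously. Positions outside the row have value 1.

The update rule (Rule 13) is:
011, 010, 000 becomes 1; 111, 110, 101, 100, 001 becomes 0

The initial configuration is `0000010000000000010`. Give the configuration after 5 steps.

0101010101011111010

0111010111111111010
0100010100000000010
0101010101111111010
0101010101000000010
0101010101011111010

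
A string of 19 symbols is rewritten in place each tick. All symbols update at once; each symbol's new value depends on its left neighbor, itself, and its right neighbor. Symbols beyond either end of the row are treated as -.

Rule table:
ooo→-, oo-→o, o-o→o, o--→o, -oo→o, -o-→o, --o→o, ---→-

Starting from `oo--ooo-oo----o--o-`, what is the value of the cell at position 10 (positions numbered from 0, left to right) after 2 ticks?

o

tick 1: ooooo-ooooo--oooooo
tick 2: o---ooo---oooo----o
position 10 holds o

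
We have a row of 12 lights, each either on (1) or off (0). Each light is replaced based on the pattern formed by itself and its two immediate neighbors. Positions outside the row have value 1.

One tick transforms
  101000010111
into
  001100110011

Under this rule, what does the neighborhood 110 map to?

0

At position 0 the neighborhood is 110; the next row has 0 there.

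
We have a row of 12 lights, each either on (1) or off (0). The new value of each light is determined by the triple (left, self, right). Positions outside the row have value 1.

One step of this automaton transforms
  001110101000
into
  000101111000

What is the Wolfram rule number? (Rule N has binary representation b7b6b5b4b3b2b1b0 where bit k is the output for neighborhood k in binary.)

position 3: 111 → 1  (bit 7 = 1)
position 4: 110 → 0  (bit 6 = 0)
position 5: 101 → 1  (bit 5 = 1)
position 0: 100 → 0  (bit 4 = 0)
position 2: 011 → 0  (bit 3 = 0)
position 6: 010 → 1  (bit 2 = 1)
position 1: 001 → 0  (bit 1 = 0)
position 10: 000 → 0  (bit 0 = 0)
bits b7..b0 = 10100100 = 164

164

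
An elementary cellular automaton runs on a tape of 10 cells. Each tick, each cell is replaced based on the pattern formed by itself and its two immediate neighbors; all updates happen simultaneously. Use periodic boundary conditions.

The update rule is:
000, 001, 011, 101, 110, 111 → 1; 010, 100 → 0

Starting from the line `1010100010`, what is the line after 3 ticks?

0101001101
1010011110
0100111111

0100111111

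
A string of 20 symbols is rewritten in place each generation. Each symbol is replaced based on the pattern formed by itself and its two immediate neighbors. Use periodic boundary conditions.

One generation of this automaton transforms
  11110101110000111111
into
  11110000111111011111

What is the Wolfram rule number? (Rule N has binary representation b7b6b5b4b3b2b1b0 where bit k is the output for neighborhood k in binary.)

211

position 0: 111 → 1  (bit 7 = 1)
position 3: 110 → 1  (bit 6 = 1)
position 4: 101 → 0  (bit 5 = 0)
position 10: 100 → 1  (bit 4 = 1)
position 7: 011 → 0  (bit 3 = 0)
position 5: 010 → 0  (bit 2 = 0)
position 13: 001 → 1  (bit 1 = 1)
position 11: 000 → 1  (bit 0 = 1)
bits b7..b0 = 11010011 = 211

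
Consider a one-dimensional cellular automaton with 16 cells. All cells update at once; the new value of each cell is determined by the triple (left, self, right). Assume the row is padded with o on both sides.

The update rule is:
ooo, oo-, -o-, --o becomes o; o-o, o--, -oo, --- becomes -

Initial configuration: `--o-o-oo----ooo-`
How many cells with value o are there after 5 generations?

-oo-o--o---o-oo-
--o-o-oo--oo--o-
-oo-o--o-o-o-oo-
--o-o-oo-o-o--o-
-oo-o--o-o-o-oo-
count of o: 8

8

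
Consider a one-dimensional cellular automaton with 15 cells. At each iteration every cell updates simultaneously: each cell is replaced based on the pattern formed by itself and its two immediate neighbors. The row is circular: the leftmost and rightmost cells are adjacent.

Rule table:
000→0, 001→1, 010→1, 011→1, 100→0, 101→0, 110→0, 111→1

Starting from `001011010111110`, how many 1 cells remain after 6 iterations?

7

011010010111100
110010110111000
100110100110001
001100101100011
011001101000110
110011001001100
count of 1: 7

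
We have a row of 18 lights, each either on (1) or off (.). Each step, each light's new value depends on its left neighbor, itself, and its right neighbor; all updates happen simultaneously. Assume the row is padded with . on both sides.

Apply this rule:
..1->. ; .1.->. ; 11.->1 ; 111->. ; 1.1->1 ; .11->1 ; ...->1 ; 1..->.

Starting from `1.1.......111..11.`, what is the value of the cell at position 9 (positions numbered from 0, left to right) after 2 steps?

step 1: .1..11111.1.1..11.
step 2: ....1...11.1...11.
position 9 holds 1

1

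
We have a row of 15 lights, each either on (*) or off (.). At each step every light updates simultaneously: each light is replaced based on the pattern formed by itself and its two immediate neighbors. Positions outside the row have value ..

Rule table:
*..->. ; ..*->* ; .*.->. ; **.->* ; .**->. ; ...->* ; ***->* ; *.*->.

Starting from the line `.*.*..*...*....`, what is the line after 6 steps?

..*..*.*..****.

*....*..**..***
..***..*.*.*.**
**.**.*.......*
.*..*...******.
*..*..**.*****.
..*..*.*..****.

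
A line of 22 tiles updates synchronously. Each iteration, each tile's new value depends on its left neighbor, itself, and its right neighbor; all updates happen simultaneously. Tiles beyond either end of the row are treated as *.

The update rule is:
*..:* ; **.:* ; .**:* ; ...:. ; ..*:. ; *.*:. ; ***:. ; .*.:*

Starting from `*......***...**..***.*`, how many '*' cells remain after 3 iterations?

**.....*.**..***.*.*.*
.**....*.***.*.*.*.*.*
.***...*.*.*.*.*.*.*.*
count of *: 11

11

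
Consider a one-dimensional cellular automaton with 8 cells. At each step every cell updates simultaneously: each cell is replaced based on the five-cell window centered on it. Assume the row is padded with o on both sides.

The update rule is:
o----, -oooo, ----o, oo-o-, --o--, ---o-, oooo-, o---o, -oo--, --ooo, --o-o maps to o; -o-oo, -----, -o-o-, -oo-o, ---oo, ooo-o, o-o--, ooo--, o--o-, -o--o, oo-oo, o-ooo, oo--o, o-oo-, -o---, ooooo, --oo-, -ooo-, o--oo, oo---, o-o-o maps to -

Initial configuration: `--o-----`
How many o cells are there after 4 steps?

1

step 1: --o-o-o-
step 2: --o-----  (repeats step 0; period 2)
step 4: --o-----
count of o: 1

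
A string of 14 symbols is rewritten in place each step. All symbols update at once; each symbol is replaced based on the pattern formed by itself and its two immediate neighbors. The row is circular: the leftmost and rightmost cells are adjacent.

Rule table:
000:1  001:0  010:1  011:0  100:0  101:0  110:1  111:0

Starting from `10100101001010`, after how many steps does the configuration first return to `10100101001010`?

10100101001010

1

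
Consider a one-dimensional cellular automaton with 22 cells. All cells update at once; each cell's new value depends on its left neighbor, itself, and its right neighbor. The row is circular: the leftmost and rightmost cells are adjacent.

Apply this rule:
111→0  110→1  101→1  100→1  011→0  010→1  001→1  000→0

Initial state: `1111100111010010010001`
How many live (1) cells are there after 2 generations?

generation 1: 0000111001111111111010
generation 2: 0001001110000000001111
count of 1: 8

8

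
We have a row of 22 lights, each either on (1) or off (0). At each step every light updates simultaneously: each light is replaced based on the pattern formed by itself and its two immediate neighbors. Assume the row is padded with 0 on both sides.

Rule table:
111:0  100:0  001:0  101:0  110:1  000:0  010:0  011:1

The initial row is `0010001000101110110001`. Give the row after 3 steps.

0000000000001010110000
0000000000000000110000
0000000000000000110000

0000000000000000110000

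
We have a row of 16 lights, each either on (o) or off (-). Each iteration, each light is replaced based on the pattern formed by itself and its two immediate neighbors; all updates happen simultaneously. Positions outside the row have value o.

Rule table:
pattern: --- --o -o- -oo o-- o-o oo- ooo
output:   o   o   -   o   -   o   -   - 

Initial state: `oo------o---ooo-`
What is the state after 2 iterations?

iteration 1: ---ooooo--ooo--o
iteration 2: -ooo-----oo---oo

-ooo-----oo---oo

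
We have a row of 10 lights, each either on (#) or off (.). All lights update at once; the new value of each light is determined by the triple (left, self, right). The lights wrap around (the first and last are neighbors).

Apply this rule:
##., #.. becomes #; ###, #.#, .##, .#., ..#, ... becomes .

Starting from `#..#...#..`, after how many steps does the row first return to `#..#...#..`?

step 1: .#..#...#.
step 2: ..#..#...#
step 3: #..#..#...
step 4: .#..#..#..
step 5: ..#..#..#.
step 6: ...#..#..#
step 7: #...#..#..
step 8: .#...#..#.
step 9: ..#...#..#
step 10: #..#...#..

10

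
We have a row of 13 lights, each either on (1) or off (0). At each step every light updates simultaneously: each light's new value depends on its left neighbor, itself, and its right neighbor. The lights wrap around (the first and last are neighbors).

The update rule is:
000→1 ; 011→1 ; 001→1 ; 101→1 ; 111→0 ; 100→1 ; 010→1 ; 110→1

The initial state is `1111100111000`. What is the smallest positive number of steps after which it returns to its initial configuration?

2

step 1: 1000111101111
step 2: 1111100111000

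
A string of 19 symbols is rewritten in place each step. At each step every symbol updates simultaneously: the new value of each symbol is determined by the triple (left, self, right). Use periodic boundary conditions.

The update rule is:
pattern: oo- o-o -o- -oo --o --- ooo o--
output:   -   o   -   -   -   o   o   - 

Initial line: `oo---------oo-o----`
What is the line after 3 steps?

---ooooooo---o--oo-
oo--ooooo--o-------
-----ooo-----ooooo-

-----ooo-----ooooo-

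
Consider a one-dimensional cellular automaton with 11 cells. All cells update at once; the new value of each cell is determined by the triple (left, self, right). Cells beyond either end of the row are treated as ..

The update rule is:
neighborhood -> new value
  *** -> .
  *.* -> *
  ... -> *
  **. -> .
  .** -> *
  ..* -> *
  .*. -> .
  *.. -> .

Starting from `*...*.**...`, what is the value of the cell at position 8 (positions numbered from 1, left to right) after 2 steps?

..**.**..**
***.**..**.
position 8 holds .

.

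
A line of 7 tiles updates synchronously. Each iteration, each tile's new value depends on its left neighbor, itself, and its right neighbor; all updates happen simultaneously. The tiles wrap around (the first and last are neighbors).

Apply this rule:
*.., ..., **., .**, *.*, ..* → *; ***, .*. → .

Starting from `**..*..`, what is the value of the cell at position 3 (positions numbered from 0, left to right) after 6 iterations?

*

iteration 1: ****.**
iteration 2: ...***.
iteration 3: ****.**  (repeats iteration 1; period 2)
iteration 6: ...***.
position 3 holds *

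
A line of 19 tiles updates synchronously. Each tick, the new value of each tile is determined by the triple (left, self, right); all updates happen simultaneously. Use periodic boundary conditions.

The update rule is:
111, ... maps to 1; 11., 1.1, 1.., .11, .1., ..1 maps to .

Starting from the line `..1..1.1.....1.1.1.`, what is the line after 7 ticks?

1........111.......
..111111..1..11111.
1..1111.......111..
....11..11111..1...
111......111.....11
11..1111..1..111..1
1....11.......1....

1....11.......1....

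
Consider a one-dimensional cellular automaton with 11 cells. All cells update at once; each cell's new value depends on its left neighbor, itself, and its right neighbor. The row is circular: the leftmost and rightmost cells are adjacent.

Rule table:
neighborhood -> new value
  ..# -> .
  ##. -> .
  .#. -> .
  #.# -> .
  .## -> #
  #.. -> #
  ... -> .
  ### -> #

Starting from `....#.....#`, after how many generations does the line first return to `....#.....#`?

#....#.....
.#....#....
..#....#...
...#....#..
....#....#.
.....#....#
#.....#....
.#.....#...
..#.....#..
...#.....#.
....#.....#

11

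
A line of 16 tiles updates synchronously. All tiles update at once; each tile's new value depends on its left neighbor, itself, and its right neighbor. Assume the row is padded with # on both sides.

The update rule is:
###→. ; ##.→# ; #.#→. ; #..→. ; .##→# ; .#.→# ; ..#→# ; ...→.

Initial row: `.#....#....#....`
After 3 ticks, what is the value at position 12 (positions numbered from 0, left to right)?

.

.#...##...##...#
.#..###..###..##
.#.##.#.##.#.##.
position 12 holds .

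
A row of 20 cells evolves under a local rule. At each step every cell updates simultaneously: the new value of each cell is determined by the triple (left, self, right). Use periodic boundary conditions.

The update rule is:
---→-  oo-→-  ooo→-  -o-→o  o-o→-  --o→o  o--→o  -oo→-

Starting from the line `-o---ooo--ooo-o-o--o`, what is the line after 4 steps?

-oo-o---oo----o-oooo
----oo-o--o--oo-----
---o---oooooo--o----
--ooo-o------oooo---

--ooo-o------oooo---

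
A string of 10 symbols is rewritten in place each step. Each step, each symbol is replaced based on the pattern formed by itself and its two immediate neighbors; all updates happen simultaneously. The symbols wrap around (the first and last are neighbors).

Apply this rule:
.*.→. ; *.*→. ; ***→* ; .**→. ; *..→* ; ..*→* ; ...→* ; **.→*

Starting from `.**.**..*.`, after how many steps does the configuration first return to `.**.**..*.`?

*.*..***.*
*..**.**..
.**.*..***
..*..**.**
**.**.*..*
**..*..**.
.***.**.*.
*.**..*..*
*..***.**.
.**.**..*.

10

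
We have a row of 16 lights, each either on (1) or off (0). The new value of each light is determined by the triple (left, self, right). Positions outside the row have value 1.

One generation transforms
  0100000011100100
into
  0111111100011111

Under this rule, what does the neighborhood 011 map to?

At position 8 the neighborhood is 011; the next row has 0 there.

0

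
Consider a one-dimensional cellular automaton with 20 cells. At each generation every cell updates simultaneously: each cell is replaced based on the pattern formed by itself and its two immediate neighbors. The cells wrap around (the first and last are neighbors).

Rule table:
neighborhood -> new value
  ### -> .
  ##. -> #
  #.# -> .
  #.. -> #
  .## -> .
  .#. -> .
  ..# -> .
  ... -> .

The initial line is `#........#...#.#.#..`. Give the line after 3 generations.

#..#........#.......

.#........#.......#.
..#........#.......#
#..#........#.......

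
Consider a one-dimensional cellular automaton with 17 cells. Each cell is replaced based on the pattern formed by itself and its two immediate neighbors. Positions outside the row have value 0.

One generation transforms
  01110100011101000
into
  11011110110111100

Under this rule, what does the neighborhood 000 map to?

At position 7 the neighborhood is 000; the next row has 0 there.

0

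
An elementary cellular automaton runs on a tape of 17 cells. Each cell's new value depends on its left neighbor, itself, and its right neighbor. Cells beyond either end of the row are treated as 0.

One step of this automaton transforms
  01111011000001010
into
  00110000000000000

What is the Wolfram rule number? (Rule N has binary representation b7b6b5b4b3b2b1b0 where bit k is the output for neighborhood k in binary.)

128

position 2: 111 → 1  (bit 7 = 1)
position 4: 110 → 0  (bit 6 = 0)
position 5: 101 → 0  (bit 5 = 0)
position 8: 100 → 0  (bit 4 = 0)
position 1: 011 → 0  (bit 3 = 0)
position 13: 010 → 0  (bit 2 = 0)
position 0: 001 → 0  (bit 1 = 0)
position 9: 000 → 0  (bit 0 = 0)
bits b7..b0 = 10000000 = 128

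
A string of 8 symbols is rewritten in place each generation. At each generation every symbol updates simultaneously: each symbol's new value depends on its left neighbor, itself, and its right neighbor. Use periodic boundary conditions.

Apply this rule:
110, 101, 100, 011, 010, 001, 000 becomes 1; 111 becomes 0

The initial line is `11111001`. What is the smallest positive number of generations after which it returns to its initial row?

2

00001111
11111001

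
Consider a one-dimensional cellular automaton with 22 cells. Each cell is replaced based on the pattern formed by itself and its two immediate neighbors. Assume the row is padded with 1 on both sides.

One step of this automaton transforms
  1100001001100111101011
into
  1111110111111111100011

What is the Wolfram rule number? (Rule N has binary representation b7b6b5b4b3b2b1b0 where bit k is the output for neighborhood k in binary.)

219

position 0: 111 → 1  (bit 7 = 1)
position 1: 110 → 1  (bit 6 = 1)
position 17: 101 → 0  (bit 5 = 0)
position 2: 100 → 1  (bit 4 = 1)
position 9: 011 → 1  (bit 3 = 1)
position 6: 010 → 0  (bit 2 = 0)
position 5: 001 → 1  (bit 1 = 1)
position 3: 000 → 1  (bit 0 = 1)
bits b7..b0 = 11011011 = 219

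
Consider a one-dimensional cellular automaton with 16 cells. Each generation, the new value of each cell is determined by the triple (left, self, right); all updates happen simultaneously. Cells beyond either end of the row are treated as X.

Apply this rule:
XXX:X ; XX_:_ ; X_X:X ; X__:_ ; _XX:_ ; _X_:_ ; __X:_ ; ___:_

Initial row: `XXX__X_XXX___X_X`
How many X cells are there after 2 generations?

generation 1: XX____X_X_____X_
generation 2: X______X_______X
count of X: 3

3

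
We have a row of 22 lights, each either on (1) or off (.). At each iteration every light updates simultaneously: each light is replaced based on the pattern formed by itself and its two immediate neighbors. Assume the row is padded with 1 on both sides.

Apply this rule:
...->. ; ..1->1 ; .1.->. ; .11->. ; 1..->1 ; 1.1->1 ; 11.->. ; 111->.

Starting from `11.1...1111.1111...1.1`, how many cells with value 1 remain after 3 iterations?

..1.1.1....1....1.1.1.
11.1.1.1..1.1..1.1.1.1
..1.1.1.11.1.11.1.1.1.
count of 1: 11

11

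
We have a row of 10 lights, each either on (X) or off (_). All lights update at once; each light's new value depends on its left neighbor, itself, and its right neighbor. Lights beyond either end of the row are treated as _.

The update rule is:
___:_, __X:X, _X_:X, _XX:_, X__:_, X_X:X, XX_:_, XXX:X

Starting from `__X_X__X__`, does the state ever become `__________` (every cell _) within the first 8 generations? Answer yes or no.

yes

_XXXX_XX__
X_XX_X____
XX__XX____
___X______
__XX______
_X________
XX________
__________
all cells are _ at generation 8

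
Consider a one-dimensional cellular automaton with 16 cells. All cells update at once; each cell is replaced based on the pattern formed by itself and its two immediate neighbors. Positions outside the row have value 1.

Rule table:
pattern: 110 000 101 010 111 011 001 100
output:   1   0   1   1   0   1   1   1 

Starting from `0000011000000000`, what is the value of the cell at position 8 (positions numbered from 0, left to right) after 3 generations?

1

1000111100000001
1101100110000011
0111111111000110
position 8 holds 1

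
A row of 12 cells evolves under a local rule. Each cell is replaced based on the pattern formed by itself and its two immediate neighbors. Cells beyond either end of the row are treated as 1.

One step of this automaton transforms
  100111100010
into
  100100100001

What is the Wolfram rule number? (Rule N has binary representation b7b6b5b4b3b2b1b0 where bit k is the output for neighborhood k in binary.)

104

position 4: 111 → 0  (bit 7 = 0)
position 0: 110 → 1  (bit 6 = 1)
position 11: 101 → 1  (bit 5 = 1)
position 1: 100 → 0  (bit 4 = 0)
position 3: 011 → 1  (bit 3 = 1)
position 10: 010 → 0  (bit 2 = 0)
position 2: 001 → 0  (bit 1 = 0)
position 8: 000 → 0  (bit 0 = 0)
bits b7..b0 = 01101000 = 104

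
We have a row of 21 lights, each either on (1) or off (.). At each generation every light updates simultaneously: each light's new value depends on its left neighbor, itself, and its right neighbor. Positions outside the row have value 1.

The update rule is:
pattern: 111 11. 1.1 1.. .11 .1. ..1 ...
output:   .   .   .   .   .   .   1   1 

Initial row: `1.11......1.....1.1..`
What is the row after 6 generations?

.111111......1.....11

generation 1: .....11111..1111....1
generation 2: .1111......1.....111.
generation 3: ......11111..1111....
generation 4: .11111......1.....111
generation 5: .......11111..1111...
generation 6: .111111......1.....11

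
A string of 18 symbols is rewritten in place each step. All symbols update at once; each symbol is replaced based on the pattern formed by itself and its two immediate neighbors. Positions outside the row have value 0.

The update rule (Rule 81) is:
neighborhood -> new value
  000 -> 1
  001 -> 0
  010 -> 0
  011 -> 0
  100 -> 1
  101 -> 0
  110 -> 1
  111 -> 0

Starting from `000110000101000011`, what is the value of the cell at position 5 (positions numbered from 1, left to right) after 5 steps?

110011110000111001
011000011110001100
001111000011100111
100001111000110001
011100001110011100
position 5 holds 0

0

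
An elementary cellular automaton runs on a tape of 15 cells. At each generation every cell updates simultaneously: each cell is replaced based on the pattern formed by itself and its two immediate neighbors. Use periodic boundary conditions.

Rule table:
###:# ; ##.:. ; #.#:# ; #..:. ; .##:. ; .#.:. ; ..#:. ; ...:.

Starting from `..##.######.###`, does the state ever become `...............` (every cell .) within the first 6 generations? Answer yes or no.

....#.####.#.#.
.....#.##.#.#..
......#..#.#...
..........#....
...............
all cells are . at generation 5

yes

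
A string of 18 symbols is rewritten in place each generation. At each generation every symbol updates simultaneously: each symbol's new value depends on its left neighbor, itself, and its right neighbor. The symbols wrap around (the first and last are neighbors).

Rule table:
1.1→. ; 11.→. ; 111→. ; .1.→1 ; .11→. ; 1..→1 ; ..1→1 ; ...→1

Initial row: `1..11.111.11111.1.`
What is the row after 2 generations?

...11111111111111.

generation 1: 111.............1.
generation 2: ...11111111111111.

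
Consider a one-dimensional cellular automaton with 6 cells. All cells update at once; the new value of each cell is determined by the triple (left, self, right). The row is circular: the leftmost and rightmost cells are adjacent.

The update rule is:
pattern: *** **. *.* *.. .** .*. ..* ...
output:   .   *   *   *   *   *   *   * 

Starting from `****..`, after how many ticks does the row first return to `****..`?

2

tick 1: *..***
tick 2: ****..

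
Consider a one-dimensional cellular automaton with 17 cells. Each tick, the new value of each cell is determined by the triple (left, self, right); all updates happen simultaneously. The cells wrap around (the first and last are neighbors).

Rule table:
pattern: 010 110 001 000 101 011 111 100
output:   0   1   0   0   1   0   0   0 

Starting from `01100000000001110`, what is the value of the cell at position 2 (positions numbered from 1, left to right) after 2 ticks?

tick 1: 00100000000000010
tick 2: 00000000000000000
position 2 holds 0

0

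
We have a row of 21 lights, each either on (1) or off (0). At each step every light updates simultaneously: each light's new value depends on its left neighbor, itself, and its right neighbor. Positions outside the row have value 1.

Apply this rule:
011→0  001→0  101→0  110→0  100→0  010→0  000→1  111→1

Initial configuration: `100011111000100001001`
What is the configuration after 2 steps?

step 1: 001001110010001100000
step 2: 000000100000100001110

000000100000100001110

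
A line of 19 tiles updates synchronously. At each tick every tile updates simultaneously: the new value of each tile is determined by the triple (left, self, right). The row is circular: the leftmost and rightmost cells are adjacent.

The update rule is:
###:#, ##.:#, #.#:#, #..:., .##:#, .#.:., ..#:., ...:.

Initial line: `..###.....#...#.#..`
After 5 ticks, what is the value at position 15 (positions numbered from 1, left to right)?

.

tick 1: ..###..........#...
tick 2: ..###..............
tick 3: ..###..............  (fixed point — unchanged through tick 5)
position 15 holds .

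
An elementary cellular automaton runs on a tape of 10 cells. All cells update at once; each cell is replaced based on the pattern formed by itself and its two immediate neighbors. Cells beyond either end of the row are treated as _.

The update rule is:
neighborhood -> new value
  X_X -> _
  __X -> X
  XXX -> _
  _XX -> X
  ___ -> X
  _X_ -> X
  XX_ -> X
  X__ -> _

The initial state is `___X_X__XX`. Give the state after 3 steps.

X_XX_X_X_X

step 1: XXXX_X_XXX
step 2: X__X_X_X_X
step 3: X_XX_X_X_X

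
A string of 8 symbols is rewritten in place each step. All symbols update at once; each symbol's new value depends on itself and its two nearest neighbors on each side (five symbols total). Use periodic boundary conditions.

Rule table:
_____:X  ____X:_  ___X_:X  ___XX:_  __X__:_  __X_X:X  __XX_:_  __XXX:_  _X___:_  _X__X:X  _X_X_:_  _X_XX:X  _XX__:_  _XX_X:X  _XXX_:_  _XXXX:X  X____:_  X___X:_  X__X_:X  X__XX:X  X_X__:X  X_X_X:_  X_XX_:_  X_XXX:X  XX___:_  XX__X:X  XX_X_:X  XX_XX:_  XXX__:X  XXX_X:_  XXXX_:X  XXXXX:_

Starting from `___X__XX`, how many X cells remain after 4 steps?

__X_XX__
_XXX____
___X__X_
__X_XX__
count of X: 3

3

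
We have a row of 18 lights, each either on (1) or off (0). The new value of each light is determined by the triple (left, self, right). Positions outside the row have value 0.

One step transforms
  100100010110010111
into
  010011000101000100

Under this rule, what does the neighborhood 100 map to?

At position 1 the neighborhood is 100; the next row has 1 there.

1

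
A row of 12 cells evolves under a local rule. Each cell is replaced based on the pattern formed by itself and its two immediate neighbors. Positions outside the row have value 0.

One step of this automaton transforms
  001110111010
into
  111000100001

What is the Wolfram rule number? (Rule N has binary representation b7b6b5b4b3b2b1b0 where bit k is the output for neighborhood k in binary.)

27

position 3: 111 → 0  (bit 7 = 0)
position 4: 110 → 0  (bit 6 = 0)
position 5: 101 → 0  (bit 5 = 0)
position 11: 100 → 1  (bit 4 = 1)
position 2: 011 → 1  (bit 3 = 1)
position 10: 010 → 0  (bit 2 = 0)
position 1: 001 → 1  (bit 1 = 1)
position 0: 000 → 1  (bit 0 = 1)
bits b7..b0 = 00011011 = 27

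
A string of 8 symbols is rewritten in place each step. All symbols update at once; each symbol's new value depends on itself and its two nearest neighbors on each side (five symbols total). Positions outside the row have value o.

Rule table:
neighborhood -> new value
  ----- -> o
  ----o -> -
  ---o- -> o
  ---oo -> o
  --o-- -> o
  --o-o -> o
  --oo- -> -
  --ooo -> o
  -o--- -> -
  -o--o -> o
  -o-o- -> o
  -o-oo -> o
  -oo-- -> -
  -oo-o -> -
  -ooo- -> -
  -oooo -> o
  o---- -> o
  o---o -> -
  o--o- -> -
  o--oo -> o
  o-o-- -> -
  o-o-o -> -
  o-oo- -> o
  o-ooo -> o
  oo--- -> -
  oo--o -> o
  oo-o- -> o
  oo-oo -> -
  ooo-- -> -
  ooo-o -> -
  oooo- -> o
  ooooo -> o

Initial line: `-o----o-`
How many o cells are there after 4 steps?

o--o-ooo
-o-ooooo
o-oooooo
--oooooo
count of o: 6

6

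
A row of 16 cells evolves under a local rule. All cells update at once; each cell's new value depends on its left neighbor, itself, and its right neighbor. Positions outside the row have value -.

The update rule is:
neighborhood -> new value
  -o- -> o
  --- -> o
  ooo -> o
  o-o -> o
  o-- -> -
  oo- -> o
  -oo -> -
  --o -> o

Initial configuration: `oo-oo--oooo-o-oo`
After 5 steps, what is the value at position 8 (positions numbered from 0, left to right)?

-oo-o-o-oooooo-o
o-oooooo-ooooooo
oo-oooooo-oooooo
-oo-oooooo-ooooo
o-oo-oooooo-oooo
position 8 holds o

o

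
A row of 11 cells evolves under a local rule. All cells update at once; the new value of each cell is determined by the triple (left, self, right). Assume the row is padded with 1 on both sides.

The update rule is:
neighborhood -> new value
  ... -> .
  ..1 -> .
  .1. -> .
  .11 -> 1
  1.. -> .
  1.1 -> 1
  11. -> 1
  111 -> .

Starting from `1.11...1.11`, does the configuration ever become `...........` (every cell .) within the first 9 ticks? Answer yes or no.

1111....11.
...1....111
........1..
...........
all cells are . at tick 4

yes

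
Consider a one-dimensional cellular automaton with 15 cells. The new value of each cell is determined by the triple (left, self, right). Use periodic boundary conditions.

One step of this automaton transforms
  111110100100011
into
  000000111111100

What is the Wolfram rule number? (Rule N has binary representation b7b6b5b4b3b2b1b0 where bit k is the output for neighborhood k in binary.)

23

position 0: 111 → 0  (bit 7 = 0)
position 4: 110 → 0  (bit 6 = 0)
position 5: 101 → 0  (bit 5 = 0)
position 7: 100 → 1  (bit 4 = 1)
position 13: 011 → 0  (bit 3 = 0)
position 6: 010 → 1  (bit 2 = 1)
position 8: 001 → 1  (bit 1 = 1)
position 11: 000 → 1  (bit 0 = 1)
bits b7..b0 = 00010111 = 23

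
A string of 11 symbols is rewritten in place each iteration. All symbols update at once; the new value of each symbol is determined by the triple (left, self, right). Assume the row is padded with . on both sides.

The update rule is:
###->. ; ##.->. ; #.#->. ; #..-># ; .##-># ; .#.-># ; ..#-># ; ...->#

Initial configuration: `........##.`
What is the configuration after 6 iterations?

#########.#
#.........#
###########
#..........
###########  (repeats iteration 3; period 2)
iteration 6: #..........

#..........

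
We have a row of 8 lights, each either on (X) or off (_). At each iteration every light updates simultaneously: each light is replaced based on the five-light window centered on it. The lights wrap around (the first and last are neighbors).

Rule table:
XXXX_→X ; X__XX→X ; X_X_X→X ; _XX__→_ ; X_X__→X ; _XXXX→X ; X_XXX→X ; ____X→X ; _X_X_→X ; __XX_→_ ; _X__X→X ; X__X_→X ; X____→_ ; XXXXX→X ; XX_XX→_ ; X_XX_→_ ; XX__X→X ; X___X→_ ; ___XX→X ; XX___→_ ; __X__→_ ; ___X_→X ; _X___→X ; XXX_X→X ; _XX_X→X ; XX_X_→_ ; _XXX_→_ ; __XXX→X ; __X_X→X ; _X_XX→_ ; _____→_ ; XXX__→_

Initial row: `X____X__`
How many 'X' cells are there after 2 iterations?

3

iteration 1: _X_XX_XX
iteration 2: _X__X__X
count of X: 3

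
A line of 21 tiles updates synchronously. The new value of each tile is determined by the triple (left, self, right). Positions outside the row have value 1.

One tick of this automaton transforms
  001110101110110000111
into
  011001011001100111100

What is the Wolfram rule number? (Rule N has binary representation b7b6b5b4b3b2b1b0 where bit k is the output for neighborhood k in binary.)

position 3: 111 → 0  (bit 7 = 0)
position 4: 110 → 0  (bit 6 = 0)
position 5: 101 → 1  (bit 5 = 1)
position 0: 100 → 0  (bit 4 = 0)
position 2: 011 → 1  (bit 3 = 1)
position 6: 010 → 0  (bit 2 = 0)
position 1: 001 → 1  (bit 1 = 1)
position 15: 000 → 1  (bit 0 = 1)
bits b7..b0 = 00101011 = 43

43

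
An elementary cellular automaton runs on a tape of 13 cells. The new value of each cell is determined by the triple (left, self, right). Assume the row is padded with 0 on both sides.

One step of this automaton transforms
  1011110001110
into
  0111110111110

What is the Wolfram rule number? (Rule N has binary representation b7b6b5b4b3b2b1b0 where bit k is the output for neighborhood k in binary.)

235

position 3: 111 → 1  (bit 7 = 1)
position 5: 110 → 1  (bit 6 = 1)
position 1: 101 → 1  (bit 5 = 1)
position 6: 100 → 0  (bit 4 = 0)
position 2: 011 → 1  (bit 3 = 1)
position 0: 010 → 0  (bit 2 = 0)
position 8: 001 → 1  (bit 1 = 1)
position 7: 000 → 1  (bit 0 = 1)
bits b7..b0 = 11101011 = 235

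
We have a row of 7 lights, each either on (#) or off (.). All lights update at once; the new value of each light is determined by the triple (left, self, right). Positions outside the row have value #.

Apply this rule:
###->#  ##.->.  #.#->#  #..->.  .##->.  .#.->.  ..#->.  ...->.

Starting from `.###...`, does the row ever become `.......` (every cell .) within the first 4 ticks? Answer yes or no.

yes

#.#....
.#.....
#......
.......
all cells are . at tick 4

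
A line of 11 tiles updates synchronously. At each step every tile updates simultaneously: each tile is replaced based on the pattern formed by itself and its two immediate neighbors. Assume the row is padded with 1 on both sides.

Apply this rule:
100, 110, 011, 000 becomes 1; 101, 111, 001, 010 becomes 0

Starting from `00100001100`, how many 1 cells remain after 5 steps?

10011101110
11010101010
01000000000
00111111110
10100000010
count of 1: 3

3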